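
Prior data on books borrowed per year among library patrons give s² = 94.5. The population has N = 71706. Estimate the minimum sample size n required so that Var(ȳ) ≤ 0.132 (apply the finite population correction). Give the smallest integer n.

709

Without fpc, n₀ = s²/D = 94.5/0.132 = 715.9091.
With fpc, (1 − n/N)·s²/n ≤ D requires n ≥ n₀/(1 + n₀/N) = 715.9091/(1 + 715.9091/71706) = 708.8322.
Rounding up, n = 709.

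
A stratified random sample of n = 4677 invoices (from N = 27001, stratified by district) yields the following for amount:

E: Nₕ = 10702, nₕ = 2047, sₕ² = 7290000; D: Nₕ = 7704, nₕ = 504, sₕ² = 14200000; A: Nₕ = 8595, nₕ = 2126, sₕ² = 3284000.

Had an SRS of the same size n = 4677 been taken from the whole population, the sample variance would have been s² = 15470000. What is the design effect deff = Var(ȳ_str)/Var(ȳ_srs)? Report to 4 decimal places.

0.9924

Var(ȳ_str) = Σ Wₕ²(1−fₕ)sₕ²/nₕ with Wₕ = Nₕ/27001:
  E: (10702/27001)²·(1−2047/10702)·7290000/2047 = 452.46189
  D: (7704/27001)²·(1−504/7704)·14200000/504 = 2143.6155
  A: (8595/27001)²·(1−2126/8595)·3284000/2126 = 117.80486
  → Var(ȳ_str) = 2713.8823.
Var(ȳ_srs) = (1 − 4677/27001)·15470000/4677 = 2734.7341.
deff = 2713.8823 / 2734.7341 = 0.9924.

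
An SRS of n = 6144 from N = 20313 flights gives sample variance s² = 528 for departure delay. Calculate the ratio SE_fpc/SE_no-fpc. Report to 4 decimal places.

f = n/N = 6144/20313 = 0.30246640.
SE_no-fpc = √(s²/n) = 0.29315098; SE_fpc = √((1−f)s²/n) = 0.24483524.
Ratio = √(1−f) = 0.83518477.

0.8352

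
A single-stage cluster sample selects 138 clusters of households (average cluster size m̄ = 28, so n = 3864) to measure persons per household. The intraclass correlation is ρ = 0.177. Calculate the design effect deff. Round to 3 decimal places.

5.779

deff = 1 + (28 − 1)·0.177 = 1 + 4.779 = 5.779.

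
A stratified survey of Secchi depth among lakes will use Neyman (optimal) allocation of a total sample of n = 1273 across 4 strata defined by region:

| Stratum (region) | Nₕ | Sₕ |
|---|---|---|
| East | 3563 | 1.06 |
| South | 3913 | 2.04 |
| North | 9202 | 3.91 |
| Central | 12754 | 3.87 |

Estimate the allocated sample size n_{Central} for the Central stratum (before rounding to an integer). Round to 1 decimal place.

Neyman allocation: nₕ = n·NₕSₕ / Σⱼ NⱼSⱼ.
Σ NⱼSⱼ = 3563·1.06 + 3913·2.04 + 9202·3.91 + 12754·3.87 = 97097.1.
n_{Central} = 1273·12754·3.87 / 97097.1 = 647.1.

647.1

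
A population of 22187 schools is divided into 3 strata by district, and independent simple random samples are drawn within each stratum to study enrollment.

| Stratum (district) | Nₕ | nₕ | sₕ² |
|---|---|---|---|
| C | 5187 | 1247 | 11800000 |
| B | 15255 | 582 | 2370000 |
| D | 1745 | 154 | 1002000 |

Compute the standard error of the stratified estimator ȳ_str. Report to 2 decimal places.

Var(ȳ_str) = Σₕ Wₕ²(1 − fₕ)sₕ²/nₕ with Wₕ = Nₕ/N, N = 22187.
C: Wₕ = 0.23378555; term = 0.23378555²·(1 − 0.24040871)·11800000/1247 = 392.85371.
B: Wₕ = 0.68756479; term = 0.68756479²·(1 − 0.03815143)·2370000/582 = 1851.6518.
D: Wₕ = 0.07864966; term = 0.07864966²·(1 − 0.08825215)·1002000/154 = 36.695723.
Sum = 2281.2012.
SE = √(2281.2012) = 47.76.

47.76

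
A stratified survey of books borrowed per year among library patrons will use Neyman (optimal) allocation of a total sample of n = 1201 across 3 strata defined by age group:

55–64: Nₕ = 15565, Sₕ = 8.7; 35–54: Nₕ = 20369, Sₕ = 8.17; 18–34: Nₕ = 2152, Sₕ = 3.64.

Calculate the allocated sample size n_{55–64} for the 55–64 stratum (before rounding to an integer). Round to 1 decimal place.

525.2

Neyman allocation: nₕ = n·NₕSₕ / Σⱼ NⱼSⱼ.
Σ NⱼSⱼ = 15565·8.7 + 20369·8.17 + 2152·3.64 = 309663.51.
n_{55–64} = 1201·15565·8.7 / 309663.51 = 525.2.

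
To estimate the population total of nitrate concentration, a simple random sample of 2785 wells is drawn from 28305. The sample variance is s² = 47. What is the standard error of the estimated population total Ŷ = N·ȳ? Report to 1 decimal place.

3491.5

Var(Ŷ) = N²·Var(ȳ) = N²·(1 − n/N)·s²/n.
f = 2785/28305 = 0.09839251; Var(ȳ) = 0.90160749·47/2785 = 0.015215638.
Var(Ŷ) = 28305² · 0.015215638 = 1.2190359 × 10^7.
SE(Ŷ) = √(1.2190359 × 10^7) = 3491.5.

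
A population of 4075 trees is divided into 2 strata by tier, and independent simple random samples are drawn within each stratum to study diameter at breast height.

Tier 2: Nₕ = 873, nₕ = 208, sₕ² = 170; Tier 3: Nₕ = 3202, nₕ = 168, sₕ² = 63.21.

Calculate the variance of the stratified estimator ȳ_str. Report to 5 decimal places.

0.24869

Var(ȳ_str) = Σₕ Wₕ²(1 − fₕ)sₕ²/nₕ with Wₕ = Nₕ/N, N = 4075.
Tier 2: Wₕ = 0.21423313; term = 0.21423313²·(1 − 0.23825888)·170/208 = 0.028573685.
Tier 3: Wₕ = 0.78576687; term = 0.78576687²·(1 − 0.05246721)·63.21/168 = 0.22011933.
Sum = 0.24869302.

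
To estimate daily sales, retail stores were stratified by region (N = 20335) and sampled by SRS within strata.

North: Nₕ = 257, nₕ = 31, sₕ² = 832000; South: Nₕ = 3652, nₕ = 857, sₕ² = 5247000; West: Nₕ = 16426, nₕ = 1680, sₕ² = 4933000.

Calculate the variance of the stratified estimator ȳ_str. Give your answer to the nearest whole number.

Var(ȳ_str) = Σₕ Wₕ²(1 − fₕ)sₕ²/nₕ with Wₕ = Nₕ/N, N = 20335.
North: Wₕ = 0.01263831; term = 0.01263831²·(1 − 0.12062257)·832000/31 = 3.7697699.
South: Wₕ = 0.17959184; term = 0.17959184²·(1 − 0.23466594)·5247000/857 = 151.13132.
West: Wₕ = 0.80776985; term = 0.80776985²·(1 − 0.10227688)·4933000/1680 = 1719.9647.
Sum = 1874.8658.

1875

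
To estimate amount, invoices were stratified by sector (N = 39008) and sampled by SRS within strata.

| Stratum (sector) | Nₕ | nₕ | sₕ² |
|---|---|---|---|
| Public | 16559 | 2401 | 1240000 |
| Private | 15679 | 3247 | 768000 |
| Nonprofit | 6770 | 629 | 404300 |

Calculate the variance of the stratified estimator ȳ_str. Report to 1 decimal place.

127.4

Var(ȳ_str) = Σₕ Wₕ²(1 − fₕ)sₕ²/nₕ with Wₕ = Nₕ/N, N = 39008.
Public: Wₕ = 0.42450267; term = 0.42450267²·(1 − 0.14499668)·1240000/2401 = 79.571615.
Private: Wₕ = 0.40194319; term = 0.40194319²·(1 − 0.20709229)·768000/3247 = 30.299183.
Nonprofit: Wₕ = 0.17355414; term = 0.17355414²·(1 − 0.09290990)·404300/629 = 17.561981.
Sum = 127.43278.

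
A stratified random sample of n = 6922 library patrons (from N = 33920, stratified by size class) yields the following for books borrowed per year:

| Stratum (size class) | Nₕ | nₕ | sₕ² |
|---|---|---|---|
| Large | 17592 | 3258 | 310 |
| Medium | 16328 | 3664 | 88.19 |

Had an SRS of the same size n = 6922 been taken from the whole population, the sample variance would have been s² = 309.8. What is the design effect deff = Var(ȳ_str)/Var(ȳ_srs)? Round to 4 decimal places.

Var(ȳ_str) = Σ Wₕ²(1−fₕ)sₕ²/nₕ with Wₕ = Nₕ/33920:
  Large: (17592/33920)²·(1−3258/17592)·310/3258 = 0.020853624
  Medium: (16328/33920)²·(1−3664/16328)·88.19/3664 = 0.0043256969
  → Var(ȳ_str) = 0.025179321.
Var(ȳ_srs) = (1 − 6922/33920)·309.8/6922 = 0.035622596.
deff = 0.025179321 / 0.035622596 = 0.7068.

0.7068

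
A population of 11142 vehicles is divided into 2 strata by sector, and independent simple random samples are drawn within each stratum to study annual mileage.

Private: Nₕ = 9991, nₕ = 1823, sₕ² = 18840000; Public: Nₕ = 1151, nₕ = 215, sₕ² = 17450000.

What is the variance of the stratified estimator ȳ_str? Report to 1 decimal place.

Var(ȳ_str) = Σₕ Wₕ²(1 − fₕ)sₕ²/nₕ with Wₕ = Nₕ/N, N = 11142.
Private: Wₕ = 0.89669718; term = 0.89669718²·(1 − 0.18246422)·18840000/1823 = 6793.4848.
Public: Wₕ = 0.10330282; term = 0.10330282²·(1 − 0.18679409)·17450000/215 = 704.33916.
Sum = 7497.824.

7497.8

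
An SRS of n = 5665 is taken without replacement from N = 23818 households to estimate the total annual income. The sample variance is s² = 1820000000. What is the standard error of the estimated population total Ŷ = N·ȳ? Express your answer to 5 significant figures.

1.1786 × 10^7

Var(Ŷ) = N²·Var(ȳ) = N²·(1 − n/N)·s²/n.
f = 5665/23818 = 0.23784533; Var(ȳ) = 0.76215467·1820000000/5665 = 244858.17.
Var(Ŷ) = 23818² · 244858.17 = 1.3890734 × 10^14.
SE(Ŷ) = √(1.3890734 × 10^14) = 1.1786 × 10^7.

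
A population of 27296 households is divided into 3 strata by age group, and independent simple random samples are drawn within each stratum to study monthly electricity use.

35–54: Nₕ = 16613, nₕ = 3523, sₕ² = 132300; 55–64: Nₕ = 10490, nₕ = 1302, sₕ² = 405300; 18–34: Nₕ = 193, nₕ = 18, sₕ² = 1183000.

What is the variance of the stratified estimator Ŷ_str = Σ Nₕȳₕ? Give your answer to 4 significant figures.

4.039 × 10^10

Var(Ŷ_str) = Σₕ Nₕ²(1 − fₕ)sₕ²/nₕ.
35–54: 16613²·(1 − 3523/16613)·132300/3523 = 8.1664802 × 10^9.
55–64: 10490²·(1 − 1302/10490)·405300/1302 = 3.0002821 × 10^10.
18–34: 193²·(1 − 18/193)·1183000/18 = 2.2197681 × 10^9.
Sum = 4.0389069 × 10^10.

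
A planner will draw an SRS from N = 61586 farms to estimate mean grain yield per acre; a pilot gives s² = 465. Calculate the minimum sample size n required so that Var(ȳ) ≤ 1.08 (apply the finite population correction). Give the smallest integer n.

428

Without fpc, n₀ = s²/D = 465/1.08 = 430.5556.
With fpc, (1 − n/N)·s²/n ≤ D requires n ≥ n₀/(1 + n₀/N) = 430.5556/(1 + 430.5556/61586) = 427.5664.
Rounding up, n = 428.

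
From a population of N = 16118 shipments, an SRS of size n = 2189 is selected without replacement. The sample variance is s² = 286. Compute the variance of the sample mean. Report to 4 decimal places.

0.1129

Under SRS without replacement, Var(ȳ) = (1 − f)·s²/n with f = n/N = 2189/16118 = 0.13581089.
Var(ȳ) = (1 − 0.13581089)·286/2189 = 0.86418911·0.13065327 = 0.11290913.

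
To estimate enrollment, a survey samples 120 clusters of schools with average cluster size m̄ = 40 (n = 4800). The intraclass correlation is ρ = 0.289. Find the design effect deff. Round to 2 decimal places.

12.27

deff = 1 + (40 − 1)·0.289 = 1 + 11.271 = 12.271.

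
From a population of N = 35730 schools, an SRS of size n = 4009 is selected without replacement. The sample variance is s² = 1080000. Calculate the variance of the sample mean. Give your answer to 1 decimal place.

Under SRS without replacement, Var(ȳ) = (1 − f)·s²/n with f = n/N = 4009/35730 = 0.11220263.
Var(ȳ) = (1 − 0.11220263)·1080000/4009 = 0.88779737·269.39386 = 239.16716.

239.2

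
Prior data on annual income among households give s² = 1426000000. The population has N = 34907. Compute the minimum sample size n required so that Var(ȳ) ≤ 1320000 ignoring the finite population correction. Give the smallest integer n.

Without fpc, n₀ = s²/D = 1426000000/1320000 = 1080.3030.
Rounding up, n = 1081.

1081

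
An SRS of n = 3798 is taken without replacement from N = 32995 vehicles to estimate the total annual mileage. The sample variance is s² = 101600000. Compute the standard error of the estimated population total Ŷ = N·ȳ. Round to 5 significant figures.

Var(Ŷ) = N²·Var(ȳ) = N²·(1 − n/N)·s²/n.
f = 3798/32995 = 0.11510835; Var(ȳ) = 0.88489165·101600000/3798 = 23671.667.
Var(Ŷ) = 32995² · 23671.667 = 2.5770634 × 10^13.
SE(Ŷ) = √(2.5770634 × 10^13) = 5.0765 × 10^6.

5.0765 × 10^6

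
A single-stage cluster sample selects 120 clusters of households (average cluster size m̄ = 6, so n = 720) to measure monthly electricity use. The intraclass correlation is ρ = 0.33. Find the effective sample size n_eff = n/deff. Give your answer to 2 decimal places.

271.70

deff = 1 + (6 − 1)·0.33 = 1 + 1.65 = 2.65.
n_eff = 720 / 2.65 = 271.70.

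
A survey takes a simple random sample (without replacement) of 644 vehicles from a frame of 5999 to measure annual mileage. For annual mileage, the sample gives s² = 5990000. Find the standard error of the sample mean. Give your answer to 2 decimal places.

91.12

Under SRS without replacement, Var(ȳ) = (1 − f)·s²/n with f = n/N = 644/5999 = 0.10735123.
Var(ȳ) = (1 − 0.10735123)·5990000/644 = 0.89264877·9301.2422 = 8302.7425.
SE(ȳ) = √(8302.7425) = 91.12.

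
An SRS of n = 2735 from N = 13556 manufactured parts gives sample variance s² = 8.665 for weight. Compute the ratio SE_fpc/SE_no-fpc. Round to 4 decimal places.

f = n/N = 2735/13556 = 0.20175568.
SE_no-fpc = √(s²/n) = 0.056286678; SE_fpc = √((1−f)s²/n) = 0.050289062.
Ratio = √(1−f) = 0.89344520.

0.8934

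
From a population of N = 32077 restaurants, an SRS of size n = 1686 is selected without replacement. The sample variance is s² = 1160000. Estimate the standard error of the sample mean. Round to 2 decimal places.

Under SRS without replacement, Var(ȳ) = (1 − f)·s²/n with f = n/N = 1686/32077 = 0.05256103.
Var(ȳ) = (1 − 0.05256103)·1160000/1686 = 0.94743897·688.01898 = 651.856.
SE(ȳ) = √(651.856) = 25.53.

25.53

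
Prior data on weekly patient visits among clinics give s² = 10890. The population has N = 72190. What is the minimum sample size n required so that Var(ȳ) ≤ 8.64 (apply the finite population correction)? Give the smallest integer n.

Without fpc, n₀ = s²/D = 10890/8.64 = 1260.4167.
With fpc, (1 − n/N)·s²/n ≤ D requires n ≥ n₀/(1 + n₀/N) = 1260.4167/(1 + 1260.4167/72190) = 1238.7878.
Rounding up, n = 1239.

1239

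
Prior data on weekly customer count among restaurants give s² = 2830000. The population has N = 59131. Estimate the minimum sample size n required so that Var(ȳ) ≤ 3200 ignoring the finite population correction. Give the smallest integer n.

885

Without fpc, n₀ = s²/D = 2830000/3200 = 884.3750.
Rounding up, n = 885.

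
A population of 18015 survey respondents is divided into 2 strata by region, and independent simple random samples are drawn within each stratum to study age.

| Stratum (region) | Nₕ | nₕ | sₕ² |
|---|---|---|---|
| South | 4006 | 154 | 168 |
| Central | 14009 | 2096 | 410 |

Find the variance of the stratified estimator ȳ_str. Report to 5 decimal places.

0.15246

Var(ȳ_str) = Σₕ Wₕ²(1 − fₕ)sₕ²/nₕ with Wₕ = Nₕ/N, N = 18015.
South: Wₕ = 0.22237025; term = 0.22237025²·(1 − 0.03844234)·168/154 = 0.05187012.
Central: Wₕ = 0.77762975; term = 0.77762975²·(1 − 0.14961810)·410/2096 = 0.10058942.
Sum = 0.15245954.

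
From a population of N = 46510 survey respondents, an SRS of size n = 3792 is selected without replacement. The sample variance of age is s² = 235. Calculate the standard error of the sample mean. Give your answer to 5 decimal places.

0.23858

Under SRS without replacement, Var(ȳ) = (1 − f)·s²/n with f = n/N = 3792/46510 = 0.08153085.
Var(ȳ) = (1 − 0.08153085)·235/3792 = 0.91846915·0.061972574 = 0.056919897.
SE(ȳ) = √(0.056919897) = 0.23858.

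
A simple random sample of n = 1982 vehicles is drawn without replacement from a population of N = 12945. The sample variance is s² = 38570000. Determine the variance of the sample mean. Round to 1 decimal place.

16480.6

Under SRS without replacement, Var(ȳ) = (1 − f)·s²/n with f = n/N = 1982/12945 = 0.15310931.
Var(ȳ) = (1 − 0.15310931)·38570000/1982 = 0.84689069·19460.141 = 16480.612.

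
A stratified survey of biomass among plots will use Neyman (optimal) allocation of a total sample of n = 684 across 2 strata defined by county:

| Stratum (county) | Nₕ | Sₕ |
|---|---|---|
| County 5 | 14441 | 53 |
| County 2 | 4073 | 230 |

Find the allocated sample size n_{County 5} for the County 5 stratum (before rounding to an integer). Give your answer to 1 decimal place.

Neyman allocation: nₕ = n·NₕSₕ / Σⱼ NⱼSⱼ.
Σ NⱼSⱼ = 14441·53 + 4073·230 = 1.702163 × 10^6.
n_{County 5} = 684·14441·53 / (1.702163 × 10^6) = 307.6.

307.6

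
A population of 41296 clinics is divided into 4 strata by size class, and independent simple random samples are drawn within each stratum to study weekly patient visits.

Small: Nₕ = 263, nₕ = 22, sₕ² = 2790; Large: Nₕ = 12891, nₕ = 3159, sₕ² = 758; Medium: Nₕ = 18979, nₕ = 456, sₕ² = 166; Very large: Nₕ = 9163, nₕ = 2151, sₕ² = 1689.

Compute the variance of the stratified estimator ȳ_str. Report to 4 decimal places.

Var(ȳ_str) = Σₕ Wₕ²(1 − fₕ)sₕ²/nₕ with Wₕ = Nₕ/N, N = 41296.
Small: Wₕ = 0.00636866; term = 0.00636866²·(1 − 0.08365019)·2790/22 = 0.0047134439.
Large: Wₕ = 0.31216098; term = 0.31216098²·(1 − 0.24505469)·758/3159 = 0.017651935.
Medium: Wₕ = 0.45958446; term = 0.45958446²·(1 − 0.02402656)·166/456 = 0.0750433.
Very large: Wₕ = 0.22188590; term = 0.22188590²·(1 − 0.23474844)·1689/2151 = 0.029583725.
Sum = 0.1269924.

0.1270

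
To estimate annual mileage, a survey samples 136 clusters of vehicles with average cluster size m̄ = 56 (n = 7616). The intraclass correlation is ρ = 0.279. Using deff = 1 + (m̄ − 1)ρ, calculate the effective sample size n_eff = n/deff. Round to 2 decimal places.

deff = 1 + (56 − 1)·0.279 = 1 + 15.345 = 16.345.
n_eff = 7616 / 16.345 = 465.95.

465.95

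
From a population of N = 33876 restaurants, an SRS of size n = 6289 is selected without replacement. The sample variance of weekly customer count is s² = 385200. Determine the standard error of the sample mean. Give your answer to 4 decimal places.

Under SRS without replacement, Var(ȳ) = (1 − f)·s²/n with f = n/N = 6289/33876 = 0.18564766.
Var(ȳ) = (1 − 0.18564766)·385200/6289 = 0.81435234·61.249801 = 49.878919.
SE(ȳ) = √(49.878919) = 7.0625.

7.0625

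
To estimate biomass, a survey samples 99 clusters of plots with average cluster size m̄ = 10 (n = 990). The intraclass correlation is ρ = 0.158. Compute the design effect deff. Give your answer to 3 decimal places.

deff = 1 + (10 − 1)·0.158 = 1 + 1.422 = 2.422.

2.422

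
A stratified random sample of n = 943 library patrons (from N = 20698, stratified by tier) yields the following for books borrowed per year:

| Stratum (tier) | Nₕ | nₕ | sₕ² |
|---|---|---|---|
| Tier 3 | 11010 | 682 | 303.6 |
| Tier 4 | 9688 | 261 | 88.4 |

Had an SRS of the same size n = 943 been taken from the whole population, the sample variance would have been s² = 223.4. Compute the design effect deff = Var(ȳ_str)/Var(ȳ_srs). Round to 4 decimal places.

Var(ȳ_str) = Σ Wₕ²(1−fₕ)sₕ²/nₕ with Wₕ = Nₕ/20698:
  Tier 3: (11010/20698)²·(1−682/11010)·303.6/682 = 0.11815828
  Tier 4: (9688/20698)²·(1−261/9688)·88.4/261 = 0.072204228
  → Var(ȳ_str) = 0.19036251.
Var(ȳ_srs) = (1 − 943/20698)·223.4/943 = 0.22611019.
deff = 0.19036251 / 0.22611019 = 0.8419.

0.8419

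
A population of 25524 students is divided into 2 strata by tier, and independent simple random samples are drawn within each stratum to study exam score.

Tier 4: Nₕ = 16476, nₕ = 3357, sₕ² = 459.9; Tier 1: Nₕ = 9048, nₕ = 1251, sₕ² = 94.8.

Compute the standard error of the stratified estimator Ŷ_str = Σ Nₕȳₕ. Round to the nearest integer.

Var(Ŷ_str) = Σₕ Nₕ²(1 − fₕ)sₕ²/nₕ.
Tier 4: 16476²·(1 − 3357/16476)·459.9/3357 = 2.9611785 × 10^7.
Tier 1: 9048²·(1 − 1251/9048)·94.8/1251 = 5.3460271 × 10^6.
Sum = 3.4957812 × 10^7.
SE = √(3.4957812 × 10^7) = 5913.

5913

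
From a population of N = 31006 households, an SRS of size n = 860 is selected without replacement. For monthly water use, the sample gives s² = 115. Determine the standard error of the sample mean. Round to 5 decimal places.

0.36057

Under SRS without replacement, Var(ȳ) = (1 − f)·s²/n with f = n/N = 860/31006 = 0.02773657.
Var(ȳ) = (1 − 0.02773657)·115/860 = 0.97226343·0.13372093 = 0.13001197.
SE(ȳ) = √(0.13001197) = 0.36057.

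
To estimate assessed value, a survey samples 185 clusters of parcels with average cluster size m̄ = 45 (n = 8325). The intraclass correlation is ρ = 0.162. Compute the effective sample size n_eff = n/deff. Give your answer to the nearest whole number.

deff = 1 + (45 − 1)·0.162 = 1 + 7.128 = 8.128.
n_eff = 8325 / 8.128 = 1024.

1024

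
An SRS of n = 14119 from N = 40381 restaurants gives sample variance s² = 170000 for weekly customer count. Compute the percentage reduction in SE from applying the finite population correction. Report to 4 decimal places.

19.3554

f = n/N = 14119/40381 = 0.34964463.
SE_no-fpc = √(s²/n) = 3.4699442; SE_fpc = √((1−f)s²/n) = 2.7983231.
Ratio = √(1−f) = 0.80644613. Reduction = 100·(1 − 0.80644613) = 19.3554%.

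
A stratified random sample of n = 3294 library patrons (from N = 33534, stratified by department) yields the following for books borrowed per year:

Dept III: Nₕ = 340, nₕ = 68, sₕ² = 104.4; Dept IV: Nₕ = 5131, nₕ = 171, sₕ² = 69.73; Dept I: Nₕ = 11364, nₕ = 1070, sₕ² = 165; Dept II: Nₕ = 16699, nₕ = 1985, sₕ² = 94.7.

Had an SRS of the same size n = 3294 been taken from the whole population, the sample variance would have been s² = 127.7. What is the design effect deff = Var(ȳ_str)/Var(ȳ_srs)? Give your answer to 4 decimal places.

1.0246

Var(ȳ_str) = Σ Wₕ²(1−fₕ)sₕ²/nₕ with Wₕ = Nₕ/33534:
  Dept III: (340/33534)²·(1−68/340)·104.4/68 = 1.2626084 × 10^-4
  Dept IV: (5131/33534)²·(1−171/5131)·69.73/171 = 0.0092286149
  Dept I: (11364/33534)²·(1−1070/11364)·165/1070 = 0.016041495
  Dept II: (16699/33534)²·(1−1985/16699)·94.7/1985 = 0.010424133
  → Var(ȳ_str) = 0.035820504.
Var(ȳ_srs) = (1 − 3294/33534)·127.7/3294 = 0.034959381.
deff = 0.035820504 / 0.034959381 = 1.0246.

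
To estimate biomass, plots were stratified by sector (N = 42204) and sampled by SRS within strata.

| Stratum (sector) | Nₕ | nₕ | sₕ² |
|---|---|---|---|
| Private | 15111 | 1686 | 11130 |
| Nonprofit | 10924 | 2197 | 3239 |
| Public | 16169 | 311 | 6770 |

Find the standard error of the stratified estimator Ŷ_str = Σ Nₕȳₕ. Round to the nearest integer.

Var(Ŷ_str) = Σₕ Nₕ²(1 − fₕ)sₕ²/nₕ.
Private: 15111²·(1 − 1686/15111)·11130/1686 = 1.3391989 × 10^9.
Nonprofit: 10924²·(1 − 2197/10924)·3239/2197 = 1.4054893 × 10^8.
Public: 16169²·(1 − 311/16169)·6770/311 = 5.5816147 × 10^9.
Sum = 7.0613625 × 10^9.
SE = √(7.0613625 × 10^9) = 84032.

84032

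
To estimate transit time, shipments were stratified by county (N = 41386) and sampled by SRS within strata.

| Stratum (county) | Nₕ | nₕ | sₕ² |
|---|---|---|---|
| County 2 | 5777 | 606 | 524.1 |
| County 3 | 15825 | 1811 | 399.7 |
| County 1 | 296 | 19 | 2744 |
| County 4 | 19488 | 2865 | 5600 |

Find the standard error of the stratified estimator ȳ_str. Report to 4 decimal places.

0.6483

Var(ȳ_str) = Σₕ Wₕ²(1 − fₕ)sₕ²/nₕ with Wₕ = Nₕ/N, N = 41386.
County 2: Wₕ = 0.13958827; term = 0.13958827²·(1 − 0.10489874)·524.1/606 = 0.015083827.
County 3: Wₕ = 0.38237568; term = 0.38237568²·(1 − 0.11443918)·399.7/1811 = 0.028576868.
County 1: Wₕ = 0.00715218; term = 0.00715218²·(1 − 0.06418919)·2744/19 = 0.006913454.
County 4: Wₕ = 0.47088387; term = 0.47088387²·(1 − 0.14701355)·5600/2865 = 0.36968614.
Sum = 0.42026029.
SE = √(0.42026029) = 0.6483.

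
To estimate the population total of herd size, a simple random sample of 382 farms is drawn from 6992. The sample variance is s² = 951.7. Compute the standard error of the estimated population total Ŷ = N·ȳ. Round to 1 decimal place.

Var(Ŷ) = N²·Var(ȳ) = N²·(1 − n/N)·s²/n.
f = 382/6992 = 0.05463387; Var(ȳ) = 0.94536613·951.7/382 = 2.3552486.
Var(Ŷ) = 6992² · 2.3552486 = 1.1514354 × 10^8.
SE(Ŷ) = √(1.1514354 × 10^8) = 10730.5.

10730.5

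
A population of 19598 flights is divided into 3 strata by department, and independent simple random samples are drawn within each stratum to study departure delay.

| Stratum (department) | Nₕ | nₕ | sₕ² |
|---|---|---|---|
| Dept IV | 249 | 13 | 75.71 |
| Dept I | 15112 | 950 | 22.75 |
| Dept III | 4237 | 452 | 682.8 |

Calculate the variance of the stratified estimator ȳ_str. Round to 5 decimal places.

Var(ȳ_str) = Σₕ Wₕ²(1 − fₕ)sₕ²/nₕ with Wₕ = Nₕ/N, N = 19598.
Dept IV: Wₕ = 0.01270538; term = 0.01270538²·(1 − 0.05220884)·75.71/13 = 8.910411 × 10^-4.
Dept I: Wₕ = 0.77109909; term = 0.77109909²·(1 − 0.06286395)·22.75/950 = 0.01334384.
Dept III: Wₕ = 0.21619553; term = 0.21619553²·(1 − 0.10667925)·682.8/452 = 0.063074805.
Sum = 0.077309686.

0.07731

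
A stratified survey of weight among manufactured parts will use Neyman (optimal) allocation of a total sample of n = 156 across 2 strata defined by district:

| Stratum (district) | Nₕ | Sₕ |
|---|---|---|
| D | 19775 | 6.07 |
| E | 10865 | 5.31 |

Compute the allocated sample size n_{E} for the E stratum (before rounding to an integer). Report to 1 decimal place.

50.6

Neyman allocation: nₕ = n·NₕSₕ / Σⱼ NⱼSⱼ.
Σ NⱼSⱼ = 19775·6.07 + 10865·5.31 = 177727.4.
n_{E} = 156·10865·5.31 / 177727.4 = 50.6.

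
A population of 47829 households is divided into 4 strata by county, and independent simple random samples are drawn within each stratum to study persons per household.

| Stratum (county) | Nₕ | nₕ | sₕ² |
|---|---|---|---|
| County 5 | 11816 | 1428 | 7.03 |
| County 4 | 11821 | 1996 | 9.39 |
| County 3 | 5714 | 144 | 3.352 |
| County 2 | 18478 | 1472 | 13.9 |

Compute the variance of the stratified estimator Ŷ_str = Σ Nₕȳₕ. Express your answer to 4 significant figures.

4.859 × 10^6

Var(Ŷ_str) = Σₕ Nₕ²(1 − fₕ)sₕ²/nₕ.
County 5: 11816²·(1 − 1428/11816)·7.03/1428 = 604267.92.
County 4: 11821²·(1 − 1996/11821)·9.39/1996 = 546376.27.
County 3: 5714²·(1 − 144/5714)·3.352/144 = 740861.37.
County 2: 18478²·(1 − 1472/18478)·13.9/1472 = 2.9673183 × 10^6.
Sum = 4.8588239 × 10^6.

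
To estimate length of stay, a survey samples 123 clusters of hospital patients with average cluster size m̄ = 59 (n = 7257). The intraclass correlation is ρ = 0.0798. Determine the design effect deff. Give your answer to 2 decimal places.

deff = 1 + (59 − 1)·0.0798 = 1 + 4.6284 = 5.6284.

5.63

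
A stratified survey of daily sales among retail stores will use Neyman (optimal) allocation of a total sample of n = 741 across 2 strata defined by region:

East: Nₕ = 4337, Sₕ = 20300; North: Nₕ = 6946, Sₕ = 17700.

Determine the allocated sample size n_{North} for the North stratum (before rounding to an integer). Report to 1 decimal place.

Neyman allocation: nₕ = n·NₕSₕ / Σⱼ NⱼSⱼ.
Σ NⱼSⱼ = 4337·20300 + 6946·17700 = 2.109853 × 10^8.
n_{North} = 741·6946·17700 / (2.109853 × 10^8) = 431.8.

431.8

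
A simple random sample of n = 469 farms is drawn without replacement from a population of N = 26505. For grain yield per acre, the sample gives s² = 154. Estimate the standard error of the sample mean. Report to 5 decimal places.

Under SRS without replacement, Var(ȳ) = (1 − f)·s²/n with f = n/N = 469/26505 = 0.01769477.
Var(ȳ) = (1 − 0.01769477)·154/469 = 0.98230523·0.32835821 = 0.32254798.
SE(ȳ) = √(0.32254798) = 0.56793.

0.56793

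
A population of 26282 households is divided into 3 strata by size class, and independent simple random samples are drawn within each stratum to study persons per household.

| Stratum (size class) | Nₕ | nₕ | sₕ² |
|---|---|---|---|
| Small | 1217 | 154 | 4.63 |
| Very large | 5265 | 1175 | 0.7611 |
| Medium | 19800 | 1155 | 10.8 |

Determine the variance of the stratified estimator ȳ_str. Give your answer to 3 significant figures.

Var(ȳ_str) = Σₕ Wₕ²(1 − fₕ)sₕ²/nₕ with Wₕ = Nₕ/N, N = 26282.
Small: Wₕ = 0.04630546; term = 0.04630546²·(1 − 0.12654067)·4.63/154 = 5.6307636 × 10^-5.
Very large: Wₕ = 0.20032722; term = 0.20032722²·(1 − 0.22317189)·0.7611/1175 = 2.0193366 × 10^-5.
Medium: Wₕ = 0.75336732; term = 0.75336732²·(1 − 0.05833333)·10.8/1155 = 0.0049974968.
Sum = 0.0050739978.

0.00507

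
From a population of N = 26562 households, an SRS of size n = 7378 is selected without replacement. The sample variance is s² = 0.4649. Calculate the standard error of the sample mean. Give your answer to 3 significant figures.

0.00675

Under SRS without replacement, Var(ȳ) = (1 − f)·s²/n with f = n/N = 7378/26562 = 0.27776523.
Var(ȳ) = (1 − 0.27776523)·0.4649/7378 = 0.72223477·6.3011656 × 10^-5 = 4.5509209 × 10^-5.
SE(ȳ) = √(4.5509209 × 10^-5) = 0.00675.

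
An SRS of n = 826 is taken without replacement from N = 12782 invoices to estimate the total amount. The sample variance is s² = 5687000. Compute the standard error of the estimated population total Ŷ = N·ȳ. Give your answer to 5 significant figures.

1.0258 × 10^6

Var(Ŷ) = N²·Var(ȳ) = N²·(1 − n/N)·s²/n.
f = 826/12782 = 0.06462212; Var(ȳ) = 0.93537788·5687000/826 = 6440.0653.
Var(Ŷ) = 12782² · 6440.0653 = 1.0521748 × 10^12.
SE(Ŷ) = √(1.0521748 × 10^12) = 1.0258 × 10^6.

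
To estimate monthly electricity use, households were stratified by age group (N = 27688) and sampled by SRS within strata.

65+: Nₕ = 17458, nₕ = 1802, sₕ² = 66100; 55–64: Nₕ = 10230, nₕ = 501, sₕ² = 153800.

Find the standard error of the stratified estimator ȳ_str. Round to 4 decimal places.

Var(ȳ_str) = Σₕ Wₕ²(1 − fₕ)sₕ²/nₕ with Wₕ = Nₕ/N, N = 27688.
65+: Wₕ = 0.63052586; term = 0.63052586²·(1 − 0.10321915)·66100/1802 = 13.077924.
55–64: Wₕ = 0.36947414; term = 0.36947414²·(1 − 0.04897361)·153800/501 = 39.854675.
Sum = 52.932599.
SE = √(52.932599) = 7.2755.

7.2755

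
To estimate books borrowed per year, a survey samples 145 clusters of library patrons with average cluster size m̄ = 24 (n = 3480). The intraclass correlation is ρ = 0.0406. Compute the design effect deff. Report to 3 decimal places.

1.934

deff = 1 + (24 − 1)·0.0406 = 1 + 0.9338 = 1.9338.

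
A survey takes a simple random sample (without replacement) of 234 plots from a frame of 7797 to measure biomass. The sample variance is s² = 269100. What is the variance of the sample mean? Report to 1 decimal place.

Under SRS without replacement, Var(ȳ) = (1 − f)·s²/n with f = n/N = 234/7797 = 0.03001154.
Var(ȳ) = (1 − 0.03001154)·269100/234 = 0.96998846·1150 = 1115.4867.

1115.5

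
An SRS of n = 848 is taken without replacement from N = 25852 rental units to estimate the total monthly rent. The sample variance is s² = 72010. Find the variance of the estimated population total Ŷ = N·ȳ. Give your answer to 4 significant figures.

5.489 × 10^10

Var(Ŷ) = N²·Var(ȳ) = N²·(1 − n/N)·s²/n.
f = 848/25852 = 0.03280210; Var(ȳ) = 0.96719790·72010/848 = 82.131982.
Var(Ŷ) = 25852² · 82.131982 = 5.4890931 × 10^10.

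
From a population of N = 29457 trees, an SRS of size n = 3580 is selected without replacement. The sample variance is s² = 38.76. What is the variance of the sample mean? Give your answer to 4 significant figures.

Under SRS without replacement, Var(ȳ) = (1 − f)·s²/n with f = n/N = 3580/29457 = 0.12153308.
Var(ȳ) = (1 − 0.12153308)·38.76/3580 = 0.87846692·0.010826816 = 0.0095109994.

0.009511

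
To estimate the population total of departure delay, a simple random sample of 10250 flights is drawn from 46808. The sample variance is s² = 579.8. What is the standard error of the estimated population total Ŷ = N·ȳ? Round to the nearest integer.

9838

Var(Ŷ) = N²·Var(ȳ) = N²·(1 − n/N)·s²/n.
f = 10250/46808 = 0.21897966; Var(ȳ) = 0.78102034·579.8/10250 = 0.044179082.
Var(Ŷ) = 46808² · 0.044179082 = 9.6795877 × 10^7.
SE(Ŷ) = √(9.6795877 × 10^7) = 9838.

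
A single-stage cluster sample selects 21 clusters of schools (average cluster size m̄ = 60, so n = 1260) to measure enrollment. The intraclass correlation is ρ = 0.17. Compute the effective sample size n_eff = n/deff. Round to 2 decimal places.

deff = 1 + (60 − 1)·0.17 = 1 + 10.03 = 11.03.
n_eff = 1260 / 11.03 = 114.23.

114.23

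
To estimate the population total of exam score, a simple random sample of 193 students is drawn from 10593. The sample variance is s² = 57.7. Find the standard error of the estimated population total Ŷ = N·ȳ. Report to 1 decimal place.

Var(Ŷ) = N²·Var(ȳ) = N²·(1 − n/N)·s²/n.
f = 193/10593 = 0.01821958; Var(ȳ) = 0.98178042·57.7/193 = 0.29351674.
Var(Ŷ) = 10593² · 0.29351674 = 3.2935997 × 10^7.
SE(Ŷ) = √(3.2935997 × 10^7) = 5739.0.

5739.0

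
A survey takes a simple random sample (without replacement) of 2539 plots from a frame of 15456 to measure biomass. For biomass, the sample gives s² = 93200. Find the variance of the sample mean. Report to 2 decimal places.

Under SRS without replacement, Var(ȳ) = (1 − f)·s²/n with f = n/N = 2539/15456 = 0.16427277.
Var(ȳ) = (1 − 0.16427277)·93200/2539 = 0.83572723·36.707365 = 30.677344.

30.68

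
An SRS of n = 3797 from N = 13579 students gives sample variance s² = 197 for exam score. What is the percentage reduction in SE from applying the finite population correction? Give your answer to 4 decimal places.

15.1250

f = n/N = 3797/13579 = 0.27962295.
SE_no-fpc = √(s²/n) = 0.22777855; SE_fpc = √((1−f)s²/n) = 0.19332711.
Ratio = √(1−f) = 0.84875029. Reduction = 100·(1 − 0.84875029) = 15.1250%.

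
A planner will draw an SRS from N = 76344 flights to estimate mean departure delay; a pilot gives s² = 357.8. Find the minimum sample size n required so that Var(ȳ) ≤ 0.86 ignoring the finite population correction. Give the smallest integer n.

417

Without fpc, n₀ = s²/D = 357.8/0.86 = 416.0465.
Rounding up, n = 417.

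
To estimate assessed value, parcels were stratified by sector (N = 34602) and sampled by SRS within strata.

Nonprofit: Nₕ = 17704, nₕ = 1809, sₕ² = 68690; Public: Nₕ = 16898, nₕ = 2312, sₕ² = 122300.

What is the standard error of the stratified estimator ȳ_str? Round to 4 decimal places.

4.4513

Var(ȳ_str) = Σₕ Wₕ²(1 − fₕ)sₕ²/nₕ with Wₕ = Nₕ/N, N = 34602.
Nonprofit: Wₕ = 0.51164673; term = 0.51164673²·(1 − 0.10218030)·68690/1809 = 8.924512.
Public: Wₕ = 0.48835327; term = 0.48835327²·(1 − 0.13682093)·122300/2312 = 10.889495.
Sum = 19.814007.
SE = √(19.814007) = 4.4513.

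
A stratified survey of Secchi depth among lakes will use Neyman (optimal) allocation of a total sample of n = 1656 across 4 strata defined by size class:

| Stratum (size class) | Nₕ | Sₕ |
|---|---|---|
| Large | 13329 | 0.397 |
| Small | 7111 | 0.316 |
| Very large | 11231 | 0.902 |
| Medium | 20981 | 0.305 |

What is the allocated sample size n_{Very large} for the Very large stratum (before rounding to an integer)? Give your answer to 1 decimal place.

697.0

Neyman allocation: nₕ = n·NₕSₕ / Σⱼ NⱼSⱼ.
Σ NⱼSⱼ = 13329·0.397 + 7111·0.316 + 11231·0.902 + 20981·0.305 = 24068.256.
n_{Very large} = 1656·11231·0.902 / 24068.256 = 697.0.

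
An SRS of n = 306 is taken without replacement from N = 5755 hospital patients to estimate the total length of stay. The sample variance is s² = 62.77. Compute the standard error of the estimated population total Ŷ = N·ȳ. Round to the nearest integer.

2536

Var(Ŷ) = N²·Var(ȳ) = N²·(1 − n/N)·s²/n.
f = 306/5755 = 0.05317116; Var(ȳ) = 0.94682884·62.77/306 = 0.19422368.
Var(Ŷ) = 5755² · 0.19422368 = 6.4326931 × 10^6.
SE(Ŷ) = √(6.4326931 × 10^6) = 2536.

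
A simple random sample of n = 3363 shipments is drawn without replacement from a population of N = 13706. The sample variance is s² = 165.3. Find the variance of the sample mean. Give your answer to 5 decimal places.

Under SRS without replacement, Var(ȳ) = (1 − f)·s²/n with f = n/N = 3363/13706 = 0.24536699.
Var(ȳ) = (1 − 0.24536699)·165.3/3363 = 0.75463301·0.049152542 = 0.037092131.

0.03709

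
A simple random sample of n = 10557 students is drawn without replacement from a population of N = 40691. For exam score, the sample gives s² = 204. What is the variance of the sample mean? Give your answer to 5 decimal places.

0.01431

Under SRS without replacement, Var(ȳ) = (1 − f)·s²/n with f = n/N = 10557/40691 = 0.25944312.
Var(ȳ) = (1 − 0.25944312)·204/10557 = 0.74055688·0.019323671 = 0.014310278.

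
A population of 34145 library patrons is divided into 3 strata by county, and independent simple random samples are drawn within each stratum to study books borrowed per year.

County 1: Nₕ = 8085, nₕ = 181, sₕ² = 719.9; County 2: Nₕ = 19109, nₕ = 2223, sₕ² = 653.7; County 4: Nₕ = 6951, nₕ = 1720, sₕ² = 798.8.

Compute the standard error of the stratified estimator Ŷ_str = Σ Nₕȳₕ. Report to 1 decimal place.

19129.6

Var(Ŷ_str) = Σₕ Nₕ²(1 − fₕ)sₕ²/nₕ.
County 1: 8085²·(1 − 181/8085)·719.9/181 = 2.5416781 × 10^8.
County 2: 19109²·(1 − 2223/19109)·653.7/2223 = 9.4886356 × 10^7.
County 4: 6951²·(1 − 1720/6951)·798.8/1720 = 1.6886577 × 10^7.
Sum = 3.6594074 × 10^8.
SE = √(3.6594074 × 10^8) = 19129.6.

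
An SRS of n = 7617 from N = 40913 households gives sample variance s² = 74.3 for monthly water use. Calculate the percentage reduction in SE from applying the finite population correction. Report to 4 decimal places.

f = n/N = 7617/40913 = 0.18617554.
SE_no-fpc = √(s²/n) = 0.098764855; SE_fpc = √((1−f)s²/n) = 0.089097968.
Ratio = √(1−f) = 0.90212220. Reduction = 100·(1 − 0.90212220) = 9.7878%.

9.7878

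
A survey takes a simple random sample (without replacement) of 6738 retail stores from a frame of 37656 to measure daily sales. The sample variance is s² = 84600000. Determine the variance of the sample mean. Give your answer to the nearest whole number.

Under SRS without replacement, Var(ȳ) = (1 − f)·s²/n with f = n/N = 6738/37656 = 0.17893563.
Var(ȳ) = (1 − 0.17893563)·84600000/6738 = 0.82106437·12555.654 = 10309.001.

10309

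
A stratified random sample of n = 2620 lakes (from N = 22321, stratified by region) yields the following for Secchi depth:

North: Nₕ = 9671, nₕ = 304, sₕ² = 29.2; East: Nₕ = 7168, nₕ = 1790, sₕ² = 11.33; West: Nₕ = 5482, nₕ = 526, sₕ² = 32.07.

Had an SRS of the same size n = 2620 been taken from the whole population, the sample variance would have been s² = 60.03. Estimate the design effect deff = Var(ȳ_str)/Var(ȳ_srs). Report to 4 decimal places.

1.0522

Var(ȳ_str) = Σ Wₕ²(1−fₕ)sₕ²/nₕ with Wₕ = Nₕ/22321:
  North: (9671/22321)²·(1−304/9671)·29.2/304 = 0.017464408
  East: (7168/22321)²·(1−1790/7168)·11.33/1790 = 4.8974316 × 10^-4
  West: (5482/22321)²·(1−526/5482)·32.07/526 = 0.003324729
  → Var(ȳ_str) = 0.02127888.
Var(ȳ_srs) = (1 − 2620/22321)·60.03/2620 = 0.020222818.
deff = 0.02127888 / 0.020222818 = 1.0522.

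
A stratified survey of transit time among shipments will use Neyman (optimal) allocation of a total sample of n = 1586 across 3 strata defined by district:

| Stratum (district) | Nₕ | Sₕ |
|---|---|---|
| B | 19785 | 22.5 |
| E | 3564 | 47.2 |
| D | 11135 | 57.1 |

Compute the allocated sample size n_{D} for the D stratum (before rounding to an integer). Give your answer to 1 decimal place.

Neyman allocation: nₕ = n·NₕSₕ / Σⱼ NⱼSⱼ.
Σ NⱼSⱼ = 19785·22.5 + 3564·47.2 + 11135·57.1 = 1.2491918 × 10^6.
n_{D} = 1586·11135·57.1 / (1.2491918 × 10^6) = 807.2.

807.2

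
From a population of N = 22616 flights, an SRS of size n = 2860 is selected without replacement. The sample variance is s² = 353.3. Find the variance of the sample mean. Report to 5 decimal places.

0.10791

Under SRS without replacement, Var(ȳ) = (1 − f)·s²/n with f = n/N = 2860/22616 = 0.12645914.
Var(ȳ) = (1 − 0.12645914)·353.3/2860 = 0.87354086·0.12353147 = 0.10790978.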